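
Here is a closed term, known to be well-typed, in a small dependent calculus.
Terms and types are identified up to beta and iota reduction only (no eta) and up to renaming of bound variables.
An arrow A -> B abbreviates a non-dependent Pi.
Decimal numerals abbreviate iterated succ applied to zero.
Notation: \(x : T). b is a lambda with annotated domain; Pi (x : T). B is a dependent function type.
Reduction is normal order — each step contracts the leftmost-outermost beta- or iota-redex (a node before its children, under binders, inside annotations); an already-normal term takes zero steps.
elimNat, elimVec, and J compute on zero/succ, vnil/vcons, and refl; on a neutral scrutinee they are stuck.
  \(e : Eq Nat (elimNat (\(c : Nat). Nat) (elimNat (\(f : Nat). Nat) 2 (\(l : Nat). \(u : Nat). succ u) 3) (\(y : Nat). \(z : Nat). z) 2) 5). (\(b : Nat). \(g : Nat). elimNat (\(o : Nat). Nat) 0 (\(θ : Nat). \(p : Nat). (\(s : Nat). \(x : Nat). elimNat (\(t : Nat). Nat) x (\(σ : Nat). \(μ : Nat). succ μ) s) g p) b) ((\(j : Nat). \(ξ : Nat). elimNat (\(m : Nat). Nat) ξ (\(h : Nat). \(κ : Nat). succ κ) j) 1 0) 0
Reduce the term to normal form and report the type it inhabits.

resulting normal form:
  \(e : Eq Nat 5 5). 0
inferred type:
  Eq Nat 5 5 -> Nat
observation: the leftmost-outermost redex is an elimNat iota-redex, and normalization takes 32 steps.


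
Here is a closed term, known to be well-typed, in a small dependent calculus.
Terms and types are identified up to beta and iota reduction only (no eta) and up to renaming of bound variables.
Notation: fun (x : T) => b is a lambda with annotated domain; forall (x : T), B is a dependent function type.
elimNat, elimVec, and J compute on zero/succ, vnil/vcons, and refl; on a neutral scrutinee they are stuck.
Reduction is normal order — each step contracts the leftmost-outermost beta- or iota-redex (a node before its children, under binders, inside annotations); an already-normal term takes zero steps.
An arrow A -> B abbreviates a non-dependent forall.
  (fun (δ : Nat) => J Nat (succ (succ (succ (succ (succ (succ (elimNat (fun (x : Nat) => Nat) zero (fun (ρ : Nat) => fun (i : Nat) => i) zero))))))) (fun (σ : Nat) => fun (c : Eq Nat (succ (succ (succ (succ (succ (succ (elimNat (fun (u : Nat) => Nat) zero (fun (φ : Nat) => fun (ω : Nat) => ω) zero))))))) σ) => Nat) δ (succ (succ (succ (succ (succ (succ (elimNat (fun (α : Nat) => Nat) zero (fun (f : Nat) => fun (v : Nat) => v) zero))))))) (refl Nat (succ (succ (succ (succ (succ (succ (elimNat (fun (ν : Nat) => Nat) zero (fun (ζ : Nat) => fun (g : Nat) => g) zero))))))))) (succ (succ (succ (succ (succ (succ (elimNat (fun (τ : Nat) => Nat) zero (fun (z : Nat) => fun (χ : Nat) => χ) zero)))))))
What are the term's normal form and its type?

resulting normal form:
  succ (succ (succ (succ (succ (succ zero)))))
type:
  Nat


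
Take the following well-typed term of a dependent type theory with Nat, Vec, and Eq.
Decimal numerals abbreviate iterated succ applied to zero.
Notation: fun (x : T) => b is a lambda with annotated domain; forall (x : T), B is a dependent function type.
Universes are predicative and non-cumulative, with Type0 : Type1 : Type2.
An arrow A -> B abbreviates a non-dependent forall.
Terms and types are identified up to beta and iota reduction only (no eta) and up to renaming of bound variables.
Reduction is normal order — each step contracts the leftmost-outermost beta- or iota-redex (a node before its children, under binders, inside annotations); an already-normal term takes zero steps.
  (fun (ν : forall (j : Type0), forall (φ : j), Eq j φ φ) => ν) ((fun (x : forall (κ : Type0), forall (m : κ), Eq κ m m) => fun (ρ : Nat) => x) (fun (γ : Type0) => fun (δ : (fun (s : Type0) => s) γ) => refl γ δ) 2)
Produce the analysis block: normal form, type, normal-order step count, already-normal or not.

resulting normal form:
  fun (ν : Type0) => fun (j : ν) => refl ν j
type:
  forall (ν : Type0), forall (j : ν), Eq ν j j
normal-order step count: 4
already normal: no
first contracted redex: a beta-redex


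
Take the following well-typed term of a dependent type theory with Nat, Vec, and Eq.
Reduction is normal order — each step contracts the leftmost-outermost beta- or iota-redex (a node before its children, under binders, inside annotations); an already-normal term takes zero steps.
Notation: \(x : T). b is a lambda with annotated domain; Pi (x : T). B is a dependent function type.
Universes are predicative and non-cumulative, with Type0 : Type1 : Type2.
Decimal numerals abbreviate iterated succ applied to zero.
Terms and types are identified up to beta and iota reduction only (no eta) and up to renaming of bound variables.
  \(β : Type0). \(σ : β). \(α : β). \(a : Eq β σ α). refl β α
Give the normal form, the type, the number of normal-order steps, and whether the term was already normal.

normal form:
  \(β : Type0). \(σ : β). \(α : β). \(a : Eq β σ α). refl β α
inferred type:
  Pi (β : Type0). Pi (σ : β). Pi (α : β). Pi (a : Eq β σ α). Eq β α α
reduction steps (normal order): 0
term was already normal: yes


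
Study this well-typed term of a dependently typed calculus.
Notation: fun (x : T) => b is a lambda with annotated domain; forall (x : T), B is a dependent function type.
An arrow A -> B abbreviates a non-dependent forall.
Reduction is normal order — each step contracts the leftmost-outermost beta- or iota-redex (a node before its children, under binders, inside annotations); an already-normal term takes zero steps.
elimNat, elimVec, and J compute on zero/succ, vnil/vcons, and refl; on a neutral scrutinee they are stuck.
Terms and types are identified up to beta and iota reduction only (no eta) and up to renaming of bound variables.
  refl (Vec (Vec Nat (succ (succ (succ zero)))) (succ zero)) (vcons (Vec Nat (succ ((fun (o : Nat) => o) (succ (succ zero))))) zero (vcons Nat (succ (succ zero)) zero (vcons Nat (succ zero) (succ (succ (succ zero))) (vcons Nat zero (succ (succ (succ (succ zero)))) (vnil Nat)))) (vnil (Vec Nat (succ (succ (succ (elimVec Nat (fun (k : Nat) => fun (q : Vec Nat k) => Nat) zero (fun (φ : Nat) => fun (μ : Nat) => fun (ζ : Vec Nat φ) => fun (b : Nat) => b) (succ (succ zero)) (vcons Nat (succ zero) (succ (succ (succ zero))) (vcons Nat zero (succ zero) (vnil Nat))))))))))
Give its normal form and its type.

resulting normal form:
  refl (Vec (Vec Nat (succ (succ (succ zero)))) (succ zero)) (vcons (Vec Nat (succ (succ (succ zero)))) zero (vcons Nat (succ (succ zero)) zero (vcons Nat (succ zero) (succ (succ (succ zero))) (vcons Nat zero (succ (succ (succ (succ zero)))) (vnil Nat)))) (vnil (Vec Nat (succ (succ (succ zero))))))
the term's type:
  Eq (Vec (Vec Nat (succ (succ (succ zero)))) (succ zero)) (vcons (Vec Nat (succ (succ (succ zero)))) zero (vcons Nat (succ (succ zero)) zero (vcons Nat (succ zero) (succ (succ (succ zero))) (vcons Nat zero (succ (succ (succ (succ zero)))) (vnil Nat)))) (vnil (Vec Nat (succ (succ (succ zero)))))) (vcons (Vec Nat (succ (succ (succ zero)))) zero (vcons Nat (succ (succ zero)) zero (vcons Nat (succ zero) (succ (succ (succ zero))) (vcons Nat zero (succ (succ (succ (succ zero)))) (vnil Nat)))) (vnil (Vec Nat (succ (succ (succ zero))))))
observation: 12 normal-order steps separate the term from its normal form.


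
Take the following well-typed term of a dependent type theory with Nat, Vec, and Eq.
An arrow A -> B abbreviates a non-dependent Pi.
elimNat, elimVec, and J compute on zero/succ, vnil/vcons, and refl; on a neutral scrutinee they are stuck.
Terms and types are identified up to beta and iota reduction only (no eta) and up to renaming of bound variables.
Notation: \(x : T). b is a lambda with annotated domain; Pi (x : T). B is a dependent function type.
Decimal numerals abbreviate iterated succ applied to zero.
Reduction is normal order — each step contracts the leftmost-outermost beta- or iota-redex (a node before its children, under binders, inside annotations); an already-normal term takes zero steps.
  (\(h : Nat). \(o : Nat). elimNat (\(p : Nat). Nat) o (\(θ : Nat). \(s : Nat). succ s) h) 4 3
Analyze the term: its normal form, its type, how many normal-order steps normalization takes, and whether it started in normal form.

normal form:
  7
the term's type:
  Nat
reduction steps (normal order): 15
started in normal form: no
first contracted redex: a beta-redex


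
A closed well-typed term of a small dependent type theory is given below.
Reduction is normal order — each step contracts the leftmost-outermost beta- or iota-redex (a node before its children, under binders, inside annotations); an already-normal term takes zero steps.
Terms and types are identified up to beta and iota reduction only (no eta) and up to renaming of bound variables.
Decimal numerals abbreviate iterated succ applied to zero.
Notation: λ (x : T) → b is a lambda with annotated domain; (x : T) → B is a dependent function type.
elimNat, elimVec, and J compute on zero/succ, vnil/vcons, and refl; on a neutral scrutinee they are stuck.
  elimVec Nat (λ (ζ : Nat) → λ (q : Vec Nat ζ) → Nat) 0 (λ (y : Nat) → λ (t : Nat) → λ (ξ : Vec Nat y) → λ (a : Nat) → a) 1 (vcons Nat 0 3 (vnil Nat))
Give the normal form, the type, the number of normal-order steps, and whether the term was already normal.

reduced normal form:
  0
type:
  Nat
steps to reach normal form (normal order): 6
term was already normal: no
first redex: an elimVec iota-redex


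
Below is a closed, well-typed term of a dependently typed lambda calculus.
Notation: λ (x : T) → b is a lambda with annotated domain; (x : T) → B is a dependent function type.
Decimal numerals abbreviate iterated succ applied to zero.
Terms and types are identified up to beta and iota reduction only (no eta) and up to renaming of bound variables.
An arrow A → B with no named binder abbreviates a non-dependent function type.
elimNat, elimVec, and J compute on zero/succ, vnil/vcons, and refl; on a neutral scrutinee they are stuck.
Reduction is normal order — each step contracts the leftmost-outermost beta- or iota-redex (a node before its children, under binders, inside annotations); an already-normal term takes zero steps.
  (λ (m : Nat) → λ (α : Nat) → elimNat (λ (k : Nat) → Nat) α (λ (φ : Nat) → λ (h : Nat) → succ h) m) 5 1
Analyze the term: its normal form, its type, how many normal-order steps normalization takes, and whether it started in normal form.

resulting normal form:
  6
inferred type:
  Nat
normal-order step count: 18
started in normal form: no
first contracted redex: a beta-redex


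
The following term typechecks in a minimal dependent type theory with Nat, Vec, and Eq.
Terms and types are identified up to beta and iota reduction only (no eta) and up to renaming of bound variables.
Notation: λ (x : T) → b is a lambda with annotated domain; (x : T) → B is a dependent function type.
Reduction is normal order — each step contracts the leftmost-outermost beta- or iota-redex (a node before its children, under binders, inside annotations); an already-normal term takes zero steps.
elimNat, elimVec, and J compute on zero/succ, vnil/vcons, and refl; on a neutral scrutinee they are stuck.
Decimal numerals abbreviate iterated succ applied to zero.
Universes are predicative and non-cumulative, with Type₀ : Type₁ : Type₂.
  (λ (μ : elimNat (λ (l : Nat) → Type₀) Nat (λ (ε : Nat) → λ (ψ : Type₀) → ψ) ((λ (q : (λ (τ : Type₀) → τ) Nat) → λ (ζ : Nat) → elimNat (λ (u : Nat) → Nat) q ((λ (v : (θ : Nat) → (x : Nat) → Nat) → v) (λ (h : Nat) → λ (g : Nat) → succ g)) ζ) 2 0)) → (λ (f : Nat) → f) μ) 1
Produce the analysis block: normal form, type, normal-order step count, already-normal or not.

normal form:
  1
the term's type:
  Nat
reduction steps (normal order): 2
term was already normal: no
first contracted redex: a beta-redex


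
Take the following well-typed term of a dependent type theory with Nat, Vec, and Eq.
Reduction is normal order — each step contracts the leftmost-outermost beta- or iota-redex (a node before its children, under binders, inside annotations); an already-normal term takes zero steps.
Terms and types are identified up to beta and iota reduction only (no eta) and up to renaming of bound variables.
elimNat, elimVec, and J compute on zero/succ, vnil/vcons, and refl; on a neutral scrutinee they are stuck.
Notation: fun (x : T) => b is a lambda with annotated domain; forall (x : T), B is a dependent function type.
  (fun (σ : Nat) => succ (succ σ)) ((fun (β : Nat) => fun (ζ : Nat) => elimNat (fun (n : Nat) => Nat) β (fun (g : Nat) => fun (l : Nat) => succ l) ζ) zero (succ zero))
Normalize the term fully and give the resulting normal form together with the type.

normal form:
  succ (succ (succ zero))
the term's type:
  Nat
observation: contracting a beta-redex first, the term normalizes in 7 steps.


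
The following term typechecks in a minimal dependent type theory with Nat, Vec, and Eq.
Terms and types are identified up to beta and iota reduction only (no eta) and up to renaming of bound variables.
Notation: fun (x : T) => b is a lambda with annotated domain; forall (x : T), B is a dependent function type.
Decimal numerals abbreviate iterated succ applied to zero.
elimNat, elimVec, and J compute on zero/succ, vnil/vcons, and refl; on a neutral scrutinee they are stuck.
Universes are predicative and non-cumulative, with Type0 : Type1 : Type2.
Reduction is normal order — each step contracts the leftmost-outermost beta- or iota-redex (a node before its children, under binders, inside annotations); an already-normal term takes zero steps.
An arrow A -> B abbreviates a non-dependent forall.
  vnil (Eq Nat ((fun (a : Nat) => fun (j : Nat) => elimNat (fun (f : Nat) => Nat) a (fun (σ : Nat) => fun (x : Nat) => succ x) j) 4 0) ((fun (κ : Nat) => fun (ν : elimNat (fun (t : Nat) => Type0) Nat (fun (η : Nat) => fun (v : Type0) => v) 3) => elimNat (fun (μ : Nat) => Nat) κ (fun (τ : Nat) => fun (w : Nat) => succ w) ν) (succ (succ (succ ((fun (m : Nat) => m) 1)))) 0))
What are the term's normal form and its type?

resulting normal form:
  vnil (Eq Nat 4 4)
inferred type:
  Vec (Eq Nat 4 4) 0


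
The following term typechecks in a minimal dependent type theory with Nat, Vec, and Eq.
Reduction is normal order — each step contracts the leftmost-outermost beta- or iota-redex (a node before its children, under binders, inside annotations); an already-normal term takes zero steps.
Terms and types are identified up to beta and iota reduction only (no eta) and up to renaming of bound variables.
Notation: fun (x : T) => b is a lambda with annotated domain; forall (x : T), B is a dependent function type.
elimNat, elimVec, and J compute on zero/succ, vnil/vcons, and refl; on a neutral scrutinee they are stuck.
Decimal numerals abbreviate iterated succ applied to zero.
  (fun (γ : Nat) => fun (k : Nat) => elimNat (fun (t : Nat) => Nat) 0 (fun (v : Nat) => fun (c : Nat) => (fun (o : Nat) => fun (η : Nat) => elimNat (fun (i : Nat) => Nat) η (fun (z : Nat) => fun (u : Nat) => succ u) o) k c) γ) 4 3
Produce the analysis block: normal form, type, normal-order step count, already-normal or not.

reduced normal form:
  12
inferred type:
  Nat
steps to reach normal form (normal order): 63
term was already normal: no
first redex: a beta-redex


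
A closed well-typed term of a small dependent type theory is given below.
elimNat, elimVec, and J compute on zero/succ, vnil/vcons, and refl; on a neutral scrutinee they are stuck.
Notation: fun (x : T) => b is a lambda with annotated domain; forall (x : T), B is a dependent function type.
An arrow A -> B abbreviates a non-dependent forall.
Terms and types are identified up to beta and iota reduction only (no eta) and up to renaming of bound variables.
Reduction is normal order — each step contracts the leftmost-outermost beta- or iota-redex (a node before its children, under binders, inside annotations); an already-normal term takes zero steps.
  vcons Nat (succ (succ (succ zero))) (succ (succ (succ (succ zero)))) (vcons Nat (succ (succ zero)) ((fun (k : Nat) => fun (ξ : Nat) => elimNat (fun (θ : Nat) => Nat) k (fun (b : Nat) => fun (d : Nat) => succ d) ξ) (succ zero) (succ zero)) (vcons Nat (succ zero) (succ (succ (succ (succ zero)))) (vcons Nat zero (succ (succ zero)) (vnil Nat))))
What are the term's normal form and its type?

resulting normal form:
  vcons Nat (succ (succ (succ zero))) (succ (succ (succ (succ zero)))) (vcons Nat (succ (succ zero)) (succ (succ zero)) (vcons Nat (succ zero) (succ (succ (succ (succ zero)))) (vcons Nat zero (succ (succ zero)) (vnil Nat))))
inferred type:
  Vec Nat (succ (succ (succ (succ zero))))
observation: the term reaches its normal form after 6 normal-order steps.


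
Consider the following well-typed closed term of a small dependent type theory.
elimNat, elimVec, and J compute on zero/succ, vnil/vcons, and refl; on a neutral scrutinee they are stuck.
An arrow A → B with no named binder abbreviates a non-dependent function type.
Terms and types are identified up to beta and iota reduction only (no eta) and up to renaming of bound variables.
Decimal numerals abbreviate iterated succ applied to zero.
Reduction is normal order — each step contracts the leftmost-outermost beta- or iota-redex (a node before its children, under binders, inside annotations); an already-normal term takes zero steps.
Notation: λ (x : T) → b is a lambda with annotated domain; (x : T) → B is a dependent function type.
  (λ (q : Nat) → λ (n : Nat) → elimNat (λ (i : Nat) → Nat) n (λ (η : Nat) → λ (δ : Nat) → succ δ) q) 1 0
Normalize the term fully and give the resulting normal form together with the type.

normal form:
  1
the term's type:
  Nat


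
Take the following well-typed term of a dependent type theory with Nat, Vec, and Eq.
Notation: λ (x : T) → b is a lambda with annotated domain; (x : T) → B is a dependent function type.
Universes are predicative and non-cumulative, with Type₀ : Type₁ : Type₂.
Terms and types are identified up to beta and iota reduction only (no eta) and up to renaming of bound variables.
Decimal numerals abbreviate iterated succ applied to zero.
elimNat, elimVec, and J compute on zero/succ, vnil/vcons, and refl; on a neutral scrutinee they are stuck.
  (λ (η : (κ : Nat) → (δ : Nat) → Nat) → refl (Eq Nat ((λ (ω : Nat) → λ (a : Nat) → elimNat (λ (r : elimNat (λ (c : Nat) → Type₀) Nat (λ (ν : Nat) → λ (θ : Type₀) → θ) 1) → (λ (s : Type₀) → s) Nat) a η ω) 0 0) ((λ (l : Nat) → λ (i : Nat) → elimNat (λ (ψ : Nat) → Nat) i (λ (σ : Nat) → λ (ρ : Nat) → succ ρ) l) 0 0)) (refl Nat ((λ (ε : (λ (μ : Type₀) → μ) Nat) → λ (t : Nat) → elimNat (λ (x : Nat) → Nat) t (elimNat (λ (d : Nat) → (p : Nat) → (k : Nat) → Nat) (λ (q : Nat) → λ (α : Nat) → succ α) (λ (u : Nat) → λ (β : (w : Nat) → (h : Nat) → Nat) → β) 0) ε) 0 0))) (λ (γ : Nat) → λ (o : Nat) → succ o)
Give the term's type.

inferred type:
  Eq (Eq Nat 0 0) (refl Nat 0) (refl Nat 0)


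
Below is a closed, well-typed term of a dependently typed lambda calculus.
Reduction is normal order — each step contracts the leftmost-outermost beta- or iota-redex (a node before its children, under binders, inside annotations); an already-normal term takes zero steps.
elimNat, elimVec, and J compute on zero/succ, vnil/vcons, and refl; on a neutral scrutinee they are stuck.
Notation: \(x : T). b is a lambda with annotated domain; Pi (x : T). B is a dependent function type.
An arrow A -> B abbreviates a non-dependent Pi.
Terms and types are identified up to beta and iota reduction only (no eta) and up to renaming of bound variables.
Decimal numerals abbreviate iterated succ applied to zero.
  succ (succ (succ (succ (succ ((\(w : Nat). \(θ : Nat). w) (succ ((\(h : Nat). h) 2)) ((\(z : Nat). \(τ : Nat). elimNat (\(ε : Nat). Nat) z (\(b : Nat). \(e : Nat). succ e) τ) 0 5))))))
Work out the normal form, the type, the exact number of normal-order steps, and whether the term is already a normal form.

reduced normal form:
  8
the term's type:
  Nat
normal-order step count: 3
started in normal form: no
first redex: a beta-redex


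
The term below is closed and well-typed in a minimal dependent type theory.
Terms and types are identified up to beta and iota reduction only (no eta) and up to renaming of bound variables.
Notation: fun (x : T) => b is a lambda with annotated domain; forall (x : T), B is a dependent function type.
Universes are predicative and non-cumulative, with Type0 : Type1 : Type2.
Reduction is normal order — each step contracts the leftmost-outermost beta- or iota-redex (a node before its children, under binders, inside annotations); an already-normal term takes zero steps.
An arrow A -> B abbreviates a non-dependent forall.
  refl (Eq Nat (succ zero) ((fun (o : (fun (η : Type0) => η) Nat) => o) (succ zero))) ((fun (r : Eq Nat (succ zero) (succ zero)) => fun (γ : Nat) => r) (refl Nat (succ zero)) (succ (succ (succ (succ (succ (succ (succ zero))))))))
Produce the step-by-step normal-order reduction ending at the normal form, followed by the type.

reduction (normal order):
  refl (Eq Nat (succ zero) ((fun (o : (fun (η : Type0) => η) Nat) => o) (succ zero))) ((fun (r : Eq Nat (succ zero) (succ zero)) => fun (γ : Nat) => r) (refl Nat (succ zero)) (succ (succ (succ (succ (succ (succ (succ zero))))))))
  ~> refl (Eq Nat (succ zero) (succ zero)) ((fun (o : Eq Nat (succ zero) (succ zero)) => fun (η : Nat) => o) (refl Nat (succ zero)) (succ (succ (succ (succ (succ (succ (succ zero))))))))
  ~> refl (Eq Nat (succ zero) (succ zero)) ((fun (o : Nat) => refl Nat (succ zero)) (succ (succ (succ (succ (succ (succ (succ zero))))))))
  ~> refl (Eq Nat (succ zero) (succ zero)) (refl Nat (succ zero))
the term's type:
  Eq (Eq Nat (succ zero) (succ zero)) (refl Nat (succ zero)) (refl Nat (succ zero))


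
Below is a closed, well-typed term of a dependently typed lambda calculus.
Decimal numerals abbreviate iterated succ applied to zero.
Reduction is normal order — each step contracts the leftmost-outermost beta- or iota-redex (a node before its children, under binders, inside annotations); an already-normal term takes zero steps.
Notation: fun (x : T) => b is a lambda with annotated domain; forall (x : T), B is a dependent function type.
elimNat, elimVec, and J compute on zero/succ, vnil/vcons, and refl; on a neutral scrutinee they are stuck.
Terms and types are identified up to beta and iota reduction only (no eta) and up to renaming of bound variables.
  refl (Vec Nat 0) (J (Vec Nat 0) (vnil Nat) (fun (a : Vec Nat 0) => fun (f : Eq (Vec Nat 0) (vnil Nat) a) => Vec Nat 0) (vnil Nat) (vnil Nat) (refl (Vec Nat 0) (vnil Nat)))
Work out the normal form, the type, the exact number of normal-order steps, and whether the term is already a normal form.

reduced normal form:
  refl (Vec Nat 0) (vnil Nat)
type:
  Eq (Vec Nat 0) (vnil Nat) (vnil Nat)
reduction steps (normal order): 1
started in normal form: no
first redex: a J iota-redex


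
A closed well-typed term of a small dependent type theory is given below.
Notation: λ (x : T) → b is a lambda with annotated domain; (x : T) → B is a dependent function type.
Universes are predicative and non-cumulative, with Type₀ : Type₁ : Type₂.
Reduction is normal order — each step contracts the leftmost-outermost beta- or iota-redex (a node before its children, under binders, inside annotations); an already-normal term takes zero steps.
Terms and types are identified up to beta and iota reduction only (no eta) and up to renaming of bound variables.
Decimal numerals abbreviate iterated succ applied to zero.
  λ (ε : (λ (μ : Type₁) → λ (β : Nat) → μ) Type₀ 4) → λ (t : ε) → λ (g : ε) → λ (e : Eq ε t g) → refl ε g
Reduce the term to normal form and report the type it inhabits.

reduced normal form:
  λ (ε : Type₀) → λ (μ : ε) → λ (β : ε) → λ (t : Eq ε μ β) → refl ε β
inferred type:
  (ε : Type₀) → (μ : ε) → (β : ε) → (t : Eq ε μ β) → Eq ε β β


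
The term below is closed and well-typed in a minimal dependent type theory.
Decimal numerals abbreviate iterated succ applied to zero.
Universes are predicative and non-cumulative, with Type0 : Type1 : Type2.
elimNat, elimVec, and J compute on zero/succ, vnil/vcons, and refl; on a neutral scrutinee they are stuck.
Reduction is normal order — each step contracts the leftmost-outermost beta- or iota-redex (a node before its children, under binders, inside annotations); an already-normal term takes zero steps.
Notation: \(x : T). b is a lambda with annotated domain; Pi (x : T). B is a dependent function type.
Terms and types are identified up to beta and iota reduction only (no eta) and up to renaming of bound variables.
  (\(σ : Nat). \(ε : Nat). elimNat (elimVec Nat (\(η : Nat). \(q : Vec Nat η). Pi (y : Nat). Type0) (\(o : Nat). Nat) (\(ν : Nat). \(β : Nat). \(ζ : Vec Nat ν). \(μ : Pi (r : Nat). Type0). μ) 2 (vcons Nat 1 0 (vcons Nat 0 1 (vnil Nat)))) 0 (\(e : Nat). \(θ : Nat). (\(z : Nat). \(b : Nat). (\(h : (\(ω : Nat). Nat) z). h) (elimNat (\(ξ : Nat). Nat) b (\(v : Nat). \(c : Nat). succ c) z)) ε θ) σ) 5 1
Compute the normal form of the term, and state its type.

normal form:
  5
inferred type:
  Nat


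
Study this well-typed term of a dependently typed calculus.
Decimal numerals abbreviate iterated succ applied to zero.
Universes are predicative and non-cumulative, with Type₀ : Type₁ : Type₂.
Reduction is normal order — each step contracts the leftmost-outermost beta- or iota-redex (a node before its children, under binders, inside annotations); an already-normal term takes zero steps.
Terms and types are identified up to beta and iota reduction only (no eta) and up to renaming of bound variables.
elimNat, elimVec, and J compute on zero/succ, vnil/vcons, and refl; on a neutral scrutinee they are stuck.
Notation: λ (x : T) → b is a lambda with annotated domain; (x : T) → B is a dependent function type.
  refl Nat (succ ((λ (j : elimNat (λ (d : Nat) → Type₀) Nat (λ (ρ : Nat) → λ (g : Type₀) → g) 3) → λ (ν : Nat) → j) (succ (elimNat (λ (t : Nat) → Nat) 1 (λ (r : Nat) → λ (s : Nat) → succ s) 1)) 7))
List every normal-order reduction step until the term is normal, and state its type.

normal-order reduction sequence:
  refl Nat (succ ((λ (j : elimNat (λ (d : Nat) → Type₀) Nat (λ (ρ : Nat) → λ (g : Type₀) → g) 3) → λ (ν : Nat) → j) (succ (elimNat (λ (t : Nat) → Nat) 1 (λ (r : Nat) → λ (s : Nat) → succ s) 1)) 7))
  ~> refl Nat (succ ((λ (j : Nat) → succ (elimNat (λ (d : Nat) → Nat) 1 (λ (ρ : Nat) → λ (g : Nat) → succ g) 1)) 7))
  ~> refl Nat (succ (succ (elimNat (λ (j : Nat) → Nat) 1 (λ (d : Nat) → λ (ρ : Nat) → succ ρ) 1)))
  ~> refl Nat (succ (succ ((λ (j : Nat) → λ (d : Nat) → succ d) 0 (elimNat (λ (ρ : Nat) → Nat) 1 (λ (g : Nat) → λ (ν : Nat) → succ ν) 0))))
  ~> refl Nat (succ (succ ((λ (j : Nat) → succ j) (elimNat (λ (d : Nat) → Nat) 1 (λ (ρ : Nat) → λ (g : Nat) → succ g) 0))))
  ~> refl Nat (succ (succ (succ (elimNat (λ (j : Nat) → Nat) 1 (λ (d : Nat) → λ (ρ : Nat) → succ ρ) 0))))
  ~> refl Nat 4
type:
  Eq Nat 4 4


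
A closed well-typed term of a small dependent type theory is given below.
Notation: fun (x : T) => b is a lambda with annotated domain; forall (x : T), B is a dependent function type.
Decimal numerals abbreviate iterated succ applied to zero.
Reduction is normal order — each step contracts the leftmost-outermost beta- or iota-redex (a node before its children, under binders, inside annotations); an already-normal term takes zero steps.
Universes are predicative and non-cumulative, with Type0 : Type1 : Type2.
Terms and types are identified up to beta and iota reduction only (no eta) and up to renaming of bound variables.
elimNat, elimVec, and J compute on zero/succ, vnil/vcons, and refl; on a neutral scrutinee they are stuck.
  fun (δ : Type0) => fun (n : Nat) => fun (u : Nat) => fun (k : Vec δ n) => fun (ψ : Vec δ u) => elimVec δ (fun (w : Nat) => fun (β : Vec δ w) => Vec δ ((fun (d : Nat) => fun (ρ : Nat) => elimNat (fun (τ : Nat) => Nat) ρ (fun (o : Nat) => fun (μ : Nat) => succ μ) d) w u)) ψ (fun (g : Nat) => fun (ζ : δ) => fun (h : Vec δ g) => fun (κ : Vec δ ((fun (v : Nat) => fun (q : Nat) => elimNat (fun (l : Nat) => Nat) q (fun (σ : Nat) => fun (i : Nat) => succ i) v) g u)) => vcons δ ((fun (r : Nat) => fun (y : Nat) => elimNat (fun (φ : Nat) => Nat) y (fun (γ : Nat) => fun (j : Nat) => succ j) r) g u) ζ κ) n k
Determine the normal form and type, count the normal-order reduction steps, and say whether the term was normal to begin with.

reduced normal form:
  fun (δ : Type0) => fun (n : Nat) => fun (u : Nat) => fun (k : Vec δ n) => fun (ψ : Vec δ u) => elimVec δ (fun (w : Nat) => fun (β : Vec δ w) => Vec δ (elimNat (fun (d : Nat) => Nat) u (fun (ρ : Nat) => fun (τ : Nat) => succ τ) w)) ψ (fun (o : Nat) => fun (μ : δ) => fun (g : Vec δ o) => fun (ζ : Vec δ (elimNat (fun (h : Nat) => Nat) u (fun (κ : Nat) => fun (v : Nat) => succ v) o)) => vcons δ (elimNat (fun (q : Nat) => Nat) u (fun (l : Nat) => fun (σ : Nat) => succ σ) o) μ ζ) n k
the term's type:
  forall (δ : Type0), forall (n : Nat), forall (u : Nat), forall (k : Vec δ n), forall (ψ : Vec δ u), Vec δ (elimNat (fun (w : Nat) => Nat) u (fun (β : Nat) => fun (d : Nat) => succ d) n)
normal-order step count: 6
started in normal form: no
first redex: a beta-redex


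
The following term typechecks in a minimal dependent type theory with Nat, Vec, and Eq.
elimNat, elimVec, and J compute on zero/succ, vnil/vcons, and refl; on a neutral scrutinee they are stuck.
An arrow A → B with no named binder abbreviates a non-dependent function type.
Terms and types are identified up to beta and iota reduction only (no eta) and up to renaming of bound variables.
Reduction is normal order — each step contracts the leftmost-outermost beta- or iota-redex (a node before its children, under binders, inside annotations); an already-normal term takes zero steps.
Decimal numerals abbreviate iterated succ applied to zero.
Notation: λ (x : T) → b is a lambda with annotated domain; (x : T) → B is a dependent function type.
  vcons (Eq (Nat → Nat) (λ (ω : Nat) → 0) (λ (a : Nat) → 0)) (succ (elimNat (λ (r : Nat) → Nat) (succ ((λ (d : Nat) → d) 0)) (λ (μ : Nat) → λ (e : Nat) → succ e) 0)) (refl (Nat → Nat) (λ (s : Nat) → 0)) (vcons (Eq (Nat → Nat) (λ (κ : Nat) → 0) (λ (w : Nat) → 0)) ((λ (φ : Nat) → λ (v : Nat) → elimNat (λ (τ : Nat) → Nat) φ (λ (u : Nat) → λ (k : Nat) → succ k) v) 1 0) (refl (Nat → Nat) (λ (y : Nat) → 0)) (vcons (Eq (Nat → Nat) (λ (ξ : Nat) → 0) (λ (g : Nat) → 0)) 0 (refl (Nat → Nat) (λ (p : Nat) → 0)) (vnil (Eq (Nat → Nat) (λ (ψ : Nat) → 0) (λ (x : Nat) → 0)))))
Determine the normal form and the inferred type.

resulting normal form:
  vcons (Eq (Nat → Nat) (λ (ω : Nat) → 0) (λ (a : Nat) → 0)) 2 (refl (Nat → Nat) (λ (r : Nat) → 0)) (vcons (Eq (Nat → Nat) (λ (d : Nat) → 0) (λ (μ : Nat) → 0)) 1 (refl (Nat → Nat) (λ (e : Nat) → 0)) (vcons (Eq (Nat → Nat) (λ (s : Nat) → 0) (λ (κ : Nat) → 0)) 0 (refl (Nat → Nat) (λ (w : Nat) → 0)) (vnil (Eq (Nat → Nat) (λ (φ : Nat) → 0) (λ (v : Nat) → 0)))))
the term's type:
  Vec (Eq (Nat → Nat) (λ (ω : Nat) → 0) (λ (a : Nat) → 0)) 3


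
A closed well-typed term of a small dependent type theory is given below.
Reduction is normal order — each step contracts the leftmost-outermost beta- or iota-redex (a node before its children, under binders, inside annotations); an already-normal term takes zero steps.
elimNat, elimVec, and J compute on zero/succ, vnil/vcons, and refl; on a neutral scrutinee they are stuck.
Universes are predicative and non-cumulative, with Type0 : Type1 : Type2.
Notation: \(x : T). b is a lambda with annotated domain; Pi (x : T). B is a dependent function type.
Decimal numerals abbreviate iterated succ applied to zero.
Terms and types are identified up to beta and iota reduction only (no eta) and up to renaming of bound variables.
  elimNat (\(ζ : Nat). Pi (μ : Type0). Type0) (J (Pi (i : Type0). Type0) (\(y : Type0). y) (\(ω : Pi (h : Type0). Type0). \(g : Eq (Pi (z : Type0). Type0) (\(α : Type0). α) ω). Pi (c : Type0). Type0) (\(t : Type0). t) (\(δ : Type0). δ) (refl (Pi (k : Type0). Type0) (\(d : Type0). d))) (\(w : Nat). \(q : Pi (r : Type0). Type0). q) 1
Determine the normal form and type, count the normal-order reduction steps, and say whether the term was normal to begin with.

resulting normal form:
  \(ζ : Type0). ζ
inferred type:
  Pi (ζ : Type0). Type0
steps to reach normal form (normal order): 5
already normal: no
first contracted redex: an elimNat iota-redex


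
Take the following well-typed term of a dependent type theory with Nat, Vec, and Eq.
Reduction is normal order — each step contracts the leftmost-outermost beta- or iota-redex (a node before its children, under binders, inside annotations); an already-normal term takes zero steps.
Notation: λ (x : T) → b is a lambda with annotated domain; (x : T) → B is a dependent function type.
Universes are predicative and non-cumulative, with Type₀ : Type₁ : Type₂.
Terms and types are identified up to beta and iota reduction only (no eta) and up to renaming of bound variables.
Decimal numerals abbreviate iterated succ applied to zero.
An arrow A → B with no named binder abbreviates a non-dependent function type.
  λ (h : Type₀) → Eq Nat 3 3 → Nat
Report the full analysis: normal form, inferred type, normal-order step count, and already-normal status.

reduced normal form:
  λ (h : Type₀) → Eq Nat 3 3 → Nat
the term's type:
  Type₀ → Type₀
normal-order step count: 0
term was already normal: yes


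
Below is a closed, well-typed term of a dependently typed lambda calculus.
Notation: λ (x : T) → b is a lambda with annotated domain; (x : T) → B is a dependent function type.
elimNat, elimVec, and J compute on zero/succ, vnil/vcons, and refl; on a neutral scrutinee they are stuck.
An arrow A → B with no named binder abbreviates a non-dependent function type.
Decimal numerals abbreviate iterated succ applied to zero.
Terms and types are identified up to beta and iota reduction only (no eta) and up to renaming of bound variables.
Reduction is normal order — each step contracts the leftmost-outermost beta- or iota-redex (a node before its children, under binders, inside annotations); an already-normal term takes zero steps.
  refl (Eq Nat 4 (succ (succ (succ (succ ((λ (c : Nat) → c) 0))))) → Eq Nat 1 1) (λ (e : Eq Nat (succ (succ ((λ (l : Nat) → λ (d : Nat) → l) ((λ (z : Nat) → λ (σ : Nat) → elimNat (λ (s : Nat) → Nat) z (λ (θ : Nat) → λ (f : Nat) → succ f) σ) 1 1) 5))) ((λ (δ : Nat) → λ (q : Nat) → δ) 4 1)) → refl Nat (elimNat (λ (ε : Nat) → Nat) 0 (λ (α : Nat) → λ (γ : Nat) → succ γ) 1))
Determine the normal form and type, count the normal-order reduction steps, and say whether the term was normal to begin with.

reduced normal form:
  refl (Eq Nat 4 4 → Eq Nat 1 1) (λ (c : Eq Nat 4 4) → refl Nat 1)
the term's type:
  Eq (Eq Nat 4 4 → Eq Nat 1 1) (λ (c : Eq Nat 4 4) → refl Nat 1) (λ (e : Eq Nat 4 4) → refl Nat 1)
reduction steps (normal order): 15
already normal: no
first redex: a beta-redex


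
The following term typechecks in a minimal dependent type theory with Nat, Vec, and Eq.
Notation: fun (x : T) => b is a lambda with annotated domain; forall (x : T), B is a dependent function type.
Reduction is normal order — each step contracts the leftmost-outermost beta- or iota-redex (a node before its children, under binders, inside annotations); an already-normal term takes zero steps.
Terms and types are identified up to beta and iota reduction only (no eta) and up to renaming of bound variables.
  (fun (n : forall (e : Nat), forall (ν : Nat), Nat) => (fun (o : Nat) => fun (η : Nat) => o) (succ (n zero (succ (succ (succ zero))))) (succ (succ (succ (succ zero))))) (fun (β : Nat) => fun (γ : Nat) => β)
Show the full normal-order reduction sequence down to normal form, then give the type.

normal-order reduction sequence:
  (fun (n : forall (e : Nat), forall (ν : Nat), Nat) => (fun (o : Nat) => fun (η : Nat) => o) (succ (n zero (succ (succ (succ zero))))) (succ (succ (succ (succ zero))))) (fun (β : Nat) => fun (γ : Nat) => β)
  ~> (fun (n : Nat) => fun (e : Nat) => n) (succ ((fun (ν : Nat) => fun (o : Nat) => ν) zero (succ (succ (succ zero))))) (succ (succ (succ (succ zero))))
  ~> (fun (n : Nat) => succ ((fun (e : Nat) => fun (ν : Nat) => e) zero (succ (succ (succ zero))))) (succ (succ (succ (succ zero))))
  ~> succ ((fun (n : Nat) => fun (e : Nat) => n) zero (succ (succ (succ zero))))
  ~> succ ((fun (n : Nat) => zero) (succ (succ (succ zero))))
  ~> succ zero
the term's type:
  Nat


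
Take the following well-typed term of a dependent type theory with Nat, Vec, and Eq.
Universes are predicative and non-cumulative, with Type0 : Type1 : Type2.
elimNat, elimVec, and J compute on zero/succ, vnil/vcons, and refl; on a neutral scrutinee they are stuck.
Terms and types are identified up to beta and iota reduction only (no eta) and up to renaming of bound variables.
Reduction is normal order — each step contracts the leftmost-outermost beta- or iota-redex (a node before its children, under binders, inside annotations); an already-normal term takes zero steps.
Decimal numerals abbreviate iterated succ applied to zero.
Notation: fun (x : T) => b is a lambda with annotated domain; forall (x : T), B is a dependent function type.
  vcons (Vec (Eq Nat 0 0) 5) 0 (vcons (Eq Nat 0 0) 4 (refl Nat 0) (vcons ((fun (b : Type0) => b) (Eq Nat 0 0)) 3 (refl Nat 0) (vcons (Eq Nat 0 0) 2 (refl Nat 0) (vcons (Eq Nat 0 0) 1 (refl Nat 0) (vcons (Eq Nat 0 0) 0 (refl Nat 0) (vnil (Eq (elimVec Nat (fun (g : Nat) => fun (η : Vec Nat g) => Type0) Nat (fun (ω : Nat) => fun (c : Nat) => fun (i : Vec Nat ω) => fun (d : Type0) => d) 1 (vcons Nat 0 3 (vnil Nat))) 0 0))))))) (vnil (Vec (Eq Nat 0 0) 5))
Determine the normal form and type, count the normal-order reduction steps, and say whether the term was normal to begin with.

resulting normal form:
  vcons (Vec (Eq Nat 0 0) 5) 0 (vcons (Eq Nat 0 0) 4 (refl Nat 0) (vcons (Eq Nat 0 0) 3 (refl Nat 0) (vcons (Eq Nat 0 0) 2 (refl Nat 0) (vcons (Eq Nat 0 0) 1 (refl Nat 0) (vcons (Eq Nat 0 0) 0 (refl Nat 0) (vnil (Eq Nat 0 0))))))) (vnil (Vec (Eq Nat 0 0) 5))
inferred type:
  Vec (Vec (Eq Nat 0 0) 5) 1
steps to reach normal form (normal order): 7
started in normal form: no
first contracted redex: a beta-redex


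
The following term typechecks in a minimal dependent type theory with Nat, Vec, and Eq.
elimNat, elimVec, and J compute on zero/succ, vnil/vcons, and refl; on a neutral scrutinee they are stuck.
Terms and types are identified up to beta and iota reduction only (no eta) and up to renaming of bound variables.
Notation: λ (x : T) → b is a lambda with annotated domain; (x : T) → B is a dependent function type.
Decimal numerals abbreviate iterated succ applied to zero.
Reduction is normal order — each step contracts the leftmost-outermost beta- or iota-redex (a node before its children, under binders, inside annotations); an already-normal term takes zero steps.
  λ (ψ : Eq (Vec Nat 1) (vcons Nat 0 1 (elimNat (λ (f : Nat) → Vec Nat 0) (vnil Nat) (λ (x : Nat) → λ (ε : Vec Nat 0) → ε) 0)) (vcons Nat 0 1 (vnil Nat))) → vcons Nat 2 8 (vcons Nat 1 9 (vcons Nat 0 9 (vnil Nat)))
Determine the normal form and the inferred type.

normal form:
  λ (ψ : Eq (Vec Nat 1) (vcons Nat 0 1 (vnil Nat)) (vcons Nat 0 1 (vnil Nat))) → vcons Nat 2 8 (vcons Nat 1 9 (vcons Nat 0 9 (vnil Nat)))
inferred type:
  (ψ : Eq (Vec Nat 1) (vcons Nat 0 1 (vnil Nat)) (vcons Nat 0 1 (vnil Nat))) → Vec Nat 3
observation: reduction starts at an elimNat iota-redex, and 1 normal-order step reach the normal form.


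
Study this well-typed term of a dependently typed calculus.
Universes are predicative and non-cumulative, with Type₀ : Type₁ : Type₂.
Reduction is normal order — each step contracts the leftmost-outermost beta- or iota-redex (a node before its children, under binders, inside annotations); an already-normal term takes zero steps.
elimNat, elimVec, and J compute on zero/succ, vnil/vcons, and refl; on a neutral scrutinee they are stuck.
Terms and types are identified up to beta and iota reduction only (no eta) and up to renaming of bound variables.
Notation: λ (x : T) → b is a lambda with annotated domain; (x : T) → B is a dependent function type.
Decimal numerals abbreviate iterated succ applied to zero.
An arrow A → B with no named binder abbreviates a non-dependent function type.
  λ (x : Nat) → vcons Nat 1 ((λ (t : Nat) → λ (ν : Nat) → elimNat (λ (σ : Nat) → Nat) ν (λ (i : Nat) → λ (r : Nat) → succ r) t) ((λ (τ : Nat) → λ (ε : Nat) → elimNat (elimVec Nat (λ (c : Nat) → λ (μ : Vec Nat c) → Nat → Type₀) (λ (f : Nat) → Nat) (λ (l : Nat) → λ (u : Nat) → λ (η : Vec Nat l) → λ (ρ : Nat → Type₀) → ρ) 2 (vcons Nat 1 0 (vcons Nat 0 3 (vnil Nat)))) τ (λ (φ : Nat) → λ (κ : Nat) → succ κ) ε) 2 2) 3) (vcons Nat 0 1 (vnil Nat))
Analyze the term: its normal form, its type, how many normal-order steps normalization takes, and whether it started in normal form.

resulting normal form:
  λ (x : Nat) → vcons Nat 1 7 (vcons Nat 0 1 (vnil Nat))
the term's type:
  Nat → Vec Nat 2
steps to reach normal form (normal order): 24
term was already normal: no
first redex: a beta-redex
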